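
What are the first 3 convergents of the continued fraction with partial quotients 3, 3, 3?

Using the convergent recurrence p_i = a_i*p_{i-1} + p_{i-2}, q_i = a_i*q_{i-1} + q_{i-2} with p_{-2}=0, p_{-1}=1, q_{-2}=1, q_{-1}=0:
  i=0: a_0=3, p_0 = 3*1 + 0 = 3, q_0 = 3*0 + 1 = 1.
  i=1: a_1=3, p_1 = 3*3 + 1 = 10, q_1 = 3*1 + 0 = 3.
  i=2: a_2=3, p_2 = 3*10 + 3 = 33, q_2 = 3*3 + 1 = 10.

3/1, 10/3, 33/10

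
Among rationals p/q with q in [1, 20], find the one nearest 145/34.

Expand x = 145/34 as a continued fraction with the Euclidean algorithm:
  145 = 4*34 + 9, so a_0 = 4.
  34 = 3*9 + 7, so a_1 = 3.
  9 = 1*7 + 2, so a_2 = 1.
  7 = 3*2 + 1, so a_3 = 3.
  2 = 2*1 + 0, so a_4 = 2.
so x = [4; 3, 1, 3, 2].
Convergents (p_i = a_i*p_{i-1} + p_{i-2}, q_i = a_i*q_{i-1} + q_{i-2} with p_{-2}=0, p_{-1}=1, q_{-2}=1, q_{-1}=0), until the denominator exceeds 20:
  i=0: a_0=4, p_0 = 4*1 + 0 = 4, q_0 = 4*0 + 1 = 1.
  i=1: a_1=3, p_1 = 3*4 + 1 = 13, q_1 = 3*1 + 0 = 3.
  i=2: a_2=1, p_2 = 1*13 + 4 = 17, q_2 = 1*3 + 1 = 4.
  i=3: a_3=3, p_3 = 3*17 + 13 = 64, q_3 = 3*4 + 3 = 15.
  i=4: a_4=2, p_4 = 2*64 + 17 = 145, q_4 = 2*15 + 4 = 34.
q_4 = 34 > 20, so the last convergent with denominator <= 20 is p_3/q_3 = 64/15.
The closest fraction with denominator <= 20 is either p_3/q_3 or the intermediate fraction (k*p_3 + p_2)/(k*q_3 + q_2) with the largest k >= 1 whose denominator stays <= 20; these approach x as k grows, and every other convergent or intermediate fraction in range is farther away.
Largest k: floor((20 - q_2)/q_3) = floor((20 - 4)/15) = 1.
That gives (1*64 + 17)/(1*15 + 4) = 81/19.
Compare the errors: |x - 64/15| = |145*15 - 64*34|/(34*15) = 1/510, and |x - 81/19| = |145*19 - 81*34|/(34*19) = 1/646.
Cross-multiplying, 1*510 = 510 < 646 = 1*646, so 1/646 is smaller: the intermediate fraction 81/19 is closer to x than 64/15.

81/19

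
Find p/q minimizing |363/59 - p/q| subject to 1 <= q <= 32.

80/13

Expand x = 363/59 as a continued fraction with the Euclidean algorithm:
  363 = 6*59 + 9, so a_0 = 6.
  59 = 6*9 + 5, so a_1 = 6.
  9 = 1*5 + 4, so a_2 = 1.
  5 = 1*4 + 1, so a_3 = 1.
  4 = 4*1 + 0, so a_4 = 4.
so x = [6; 6, 1, 1, 4].
Convergents (p_i = a_i*p_{i-1} + p_{i-2}, q_i = a_i*q_{i-1} + q_{i-2} with p_{-2}=0, p_{-1}=1, q_{-2}=1, q_{-1}=0), until the denominator exceeds 32:
  i=0: a_0=6, p_0 = 6*1 + 0 = 6, q_0 = 6*0 + 1 = 1.
  i=1: a_1=6, p_1 = 6*6 + 1 = 37, q_1 = 6*1 + 0 = 6.
  i=2: a_2=1, p_2 = 1*37 + 6 = 43, q_2 = 1*6 + 1 = 7.
  i=3: a_3=1, p_3 = 1*43 + 37 = 80, q_3 = 1*7 + 6 = 13.
  i=4: a_4=4, p_4 = 4*80 + 43 = 363, q_4 = 4*13 + 7 = 59.
q_4 = 59 > 32, so the last convergent with denominator <= 32 is p_3/q_3 = 80/13.
The closest fraction with denominator <= 32 is either p_3/q_3 or the intermediate fraction (k*p_3 + p_2)/(k*q_3 + q_2) with the largest k >= 1 whose denominator stays <= 32; these approach x as k grows, and every other convergent or intermediate fraction in range is farther away.
Largest k: floor((32 - q_2)/q_3) = floor((32 - 7)/13) = 1.
That gives (1*80 + 43)/(1*13 + 7) = 123/20.
Compare the errors: |x - 80/13| = |363*13 - 80*59|/(59*13) = 1/767, and |x - 123/20| = |363*20 - 123*59|/(59*20) = 3/1180.
Cross-multiplying, 1*1180 = 1180 < 2301 = 3*767, so 1/767 is smaller: the convergent 80/13 is closer to x than 123/20.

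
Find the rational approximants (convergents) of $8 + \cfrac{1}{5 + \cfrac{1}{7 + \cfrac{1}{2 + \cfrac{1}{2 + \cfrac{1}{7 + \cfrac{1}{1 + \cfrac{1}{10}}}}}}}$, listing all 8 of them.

8/1, 41/5, 295/36, 631/77, 1557/190, 11530/1407, 13087/1597, 142400/17377

Using the convergent recurrence p_i = a_i*p_{i-1} + p_{i-2}, q_i = a_i*q_{i-1} + q_{i-2} with p_{-2}=0, p_{-1}=1, q_{-2}=1, q_{-1}=0:
  i=0: a_0=8, p_0 = 8*1 + 0 = 8, q_0 = 8*0 + 1 = 1.
  i=1: a_1=5, p_1 = 5*8 + 1 = 41, q_1 = 5*1 + 0 = 5.
  i=2: a_2=7, p_2 = 7*41 + 8 = 295, q_2 = 7*5 + 1 = 36.
  i=3: a_3=2, p_3 = 2*295 + 41 = 631, q_3 = 2*36 + 5 = 77.
  i=4: a_4=2, p_4 = 2*631 + 295 = 1557, q_4 = 2*77 + 36 = 190.
  i=5: a_5=7, p_5 = 7*1557 + 631 = 11530, q_5 = 7*190 + 77 = 1407.
  i=6: a_6=1, p_6 = 1*11530 + 1557 = 13087, q_6 = 1*1407 + 190 = 1597.
  i=7: a_7=10, p_7 = 10*13087 + 11530 = 142400, q_7 = 10*1597 + 1407 = 17377.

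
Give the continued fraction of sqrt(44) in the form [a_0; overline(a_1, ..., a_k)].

Write x_i = (sqrt(44) + m_i)/d_i with (m_0, d_0) = (0, 1). a_0 = floor(sqrt(44)) = 6, since 6^2 = 36 <= 44 < 49 = 7^2.
Iterate m_{i+1} = d_i*a_i - m_i, d_{i+1} = (44 - m_{i+1}^2)/d_i, a_{i+1} = floor((a_0 + m_{i+1})/d_{i+1}):
  m_1 = 1*6 - 0 = 6, d_1 = (44 - 6^2)/1 = 8/1 = 8, a_1 = floor((6 + 6)/8) = 1.
  m_2 = 8*1 - 6 = 2, d_2 = (44 - 2^2)/8 = 40/8 = 5, a_2 = floor((6 + 2)/5) = 1.
  m_3 = 5*1 - 2 = 3, d_3 = (44 - 3^2)/5 = 35/5 = 7, a_3 = floor((6 + 3)/7) = 1.
  m_4 = 7*1 - 3 = 4, d_4 = (44 - 4^2)/7 = 28/7 = 4, a_4 = floor((6 + 4)/4) = 2.
  m_5 = 4*2 - 4 = 4, d_5 = (44 - 4^2)/4 = 28/4 = 7, a_5 = floor((6 + 4)/7) = 1.
  m_6 = 7*1 - 4 = 3, d_6 = (44 - 3^2)/7 = 35/7 = 5, a_6 = floor((6 + 3)/5) = 1.
  m_7 = 5*1 - 3 = 2, d_7 = (44 - 2^2)/5 = 40/5 = 8, a_7 = floor((6 + 2)/8) = 1.
  m_8 = 8*1 - 2 = 6, d_8 = (44 - 6^2)/8 = 8/8 = 1, a_8 = floor((6 + 6)/1) = 12.
  m_9 = 1*12 - 6 = 6, d_9 = (44 - 6^2)/1 = 8/1 = 8: (m_9, d_9) = (m_1, d_1) = (6, 8), so from here the quotients repeat a_1, ..., a_8; the period length is 8.
Hence the expansion of sqrt(44) is a_0 = 6 followed by the repeating block 1, 1, 1, 2, 1, 1, 1, 12 (period 8).

[6; overline(1, 1, 1, 2, 1, 1, 1, 12)]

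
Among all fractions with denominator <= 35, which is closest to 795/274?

29/10

Expand x = 795/274 as a continued fraction with the Euclidean algorithm:
  795 = 2*274 + 247, so a_0 = 2.
  274 = 1*247 + 27, so a_1 = 1.
  247 = 9*27 + 4, so a_2 = 9.
  27 = 6*4 + 3, so a_3 = 6.
  4 = 1*3 + 1, so a_4 = 1.
  3 = 3*1 + 0, so a_5 = 3.
so x = [2; 1, 9, 6, 1, 3].
Convergents (p_i = a_i*p_{i-1} + p_{i-2}, q_i = a_i*q_{i-1} + q_{i-2} with p_{-2}=0, p_{-1}=1, q_{-2}=1, q_{-1}=0), until the denominator exceeds 35:
  i=0: a_0=2, p_0 = 2*1 + 0 = 2, q_0 = 2*0 + 1 = 1.
  i=1: a_1=1, p_1 = 1*2 + 1 = 3, q_1 = 1*1 + 0 = 1.
  i=2: a_2=9, p_2 = 9*3 + 2 = 29, q_2 = 9*1 + 1 = 10.
  i=3: a_3=6, p_3 = 6*29 + 3 = 177, q_3 = 6*10 + 1 = 61.
q_3 = 61 > 35, so the last convergent with denominator <= 35 is p_2/q_2 = 29/10.
The closest fraction with denominator <= 35 is either p_2/q_2 or the intermediate fraction (k*p_2 + p_1)/(k*q_2 + q_1) with the largest k >= 1 whose denominator stays <= 35; these approach x as k grows, and every other convergent or intermediate fraction in range is farther away.
Largest k: floor((35 - q_1)/q_2) = floor((35 - 1)/10) = 3.
That gives (3*29 + 3)/(3*10 + 1) = 90/31.
Compare the errors: |x - 29/10| = |795*10 - 29*274|/(274*10) = 4/2740, and |x - 90/31| = |795*31 - 90*274|/(274*31) = 15/8494.
Cross-multiplying, 4*8494 = 33976 < 41100 = 15*2740, so 4/2740 is smaller: the convergent 29/10 is closer to x than 90/31.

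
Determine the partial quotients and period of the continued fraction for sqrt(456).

[21; (2, 1, 4, 1, 2, 42)]

Write x_i = (sqrt(456) + m_i)/d_i with (m_0, d_0) = (0, 1). a_0 = floor(sqrt(456)) = 21, since 21^2 = 441 <= 456 < 484 = 22^2.
Iterate m_{i+1} = d_i*a_i - m_i, d_{i+1} = (456 - m_{i+1}^2)/d_i, a_{i+1} = floor((a_0 + m_{i+1})/d_{i+1}):
  m_1 = 1*21 - 0 = 21, d_1 = (456 - 21^2)/1 = 15/1 = 15, a_1 = floor((21 + 21)/15) = 2.
  m_2 = 15*2 - 21 = 9, d_2 = (456 - 9^2)/15 = 375/15 = 25, a_2 = floor((21 + 9)/25) = 1.
  m_3 = 25*1 - 9 = 16, d_3 = (456 - 16^2)/25 = 200/25 = 8, a_3 = floor((21 + 16)/8) = 4.
  m_4 = 8*4 - 16 = 16, d_4 = (456 - 16^2)/8 = 200/8 = 25, a_4 = floor((21 + 16)/25) = 1.
  m_5 = 25*1 - 16 = 9, d_5 = (456 - 9^2)/25 = 375/25 = 15, a_5 = floor((21 + 9)/15) = 2.
  m_6 = 15*2 - 9 = 21, d_6 = (456 - 21^2)/15 = 15/15 = 1, a_6 = floor((21 + 21)/1) = 42.
  m_7 = 1*42 - 21 = 21, d_7 = (456 - 21^2)/1 = 15/1 = 15: (m_7, d_7) = (m_1, d_1) = (21, 15), so from here the quotients repeat a_1, ..., a_6; the period length is 6.
Hence the expansion of sqrt(456) is a_0 = 21 followed by the repeating block 2, 1, 4, 1, 2, 42 (period 6).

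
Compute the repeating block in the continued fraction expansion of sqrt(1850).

[43; (86)]

Write x_i = (sqrt(1850) + m_i)/d_i with (m_0, d_0) = (0, 1). a_0 = floor(sqrt(1850)) = 43, since 43^2 = 1849 <= 1850 < 1936 = 44^2.
Iterate m_{i+1} = d_i*a_i - m_i, d_{i+1} = (1850 - m_{i+1}^2)/d_i, a_{i+1} = floor((a_0 + m_{i+1})/d_{i+1}):
  m_1 = 1*43 - 0 = 43, d_1 = (1850 - 43^2)/1 = 1/1 = 1, a_1 = floor((43 + 43)/1) = 86.
  m_2 = 1*86 - 43 = 43, d_2 = (1850 - 43^2)/1 = 1/1 = 1: (m_2, d_2) = (m_1, d_1) = (43, 1), so from here the quotient a_1 repeats; the period length is 1.
Hence the expansion of sqrt(1850) is a_0 = 43 followed by the repeating block 86 (period 1).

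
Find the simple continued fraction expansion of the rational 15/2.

[7; 2]

Run the Euclidean algorithm on 15 and 2; the successive quotients are the partial quotients a_0, a_1, ... (each step inverts the fractional part left over by the previous one):
  15 = 7*2 + 1, so a_0 = 7.
  2 = 2*1 + 0, so a_1 = 2.
The remainder reaches 0 after 2 divisions, so the expansion has 2 partial quotients, read off in order.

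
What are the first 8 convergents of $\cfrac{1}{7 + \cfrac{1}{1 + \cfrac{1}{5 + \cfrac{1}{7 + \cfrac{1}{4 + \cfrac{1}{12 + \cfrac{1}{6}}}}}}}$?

0/1, 1/7, 1/8, 6/47, 43/337, 178/1395, 2179/17077, 13252/103857

Using the convergent recurrence p_i = a_i*p_{i-1} + p_{i-2}, q_i = a_i*q_{i-1} + q_{i-2} with p_{-2}=0, p_{-1}=1, q_{-2}=1, q_{-1}=0:
  i=0: a_0=0, p_0 = 0*1 + 0 = 0, q_0 = 0*0 + 1 = 1.
  i=1: a_1=7, p_1 = 7*0 + 1 = 1, q_1 = 7*1 + 0 = 7.
  i=2: a_2=1, p_2 = 1*1 + 0 = 1, q_2 = 1*7 + 1 = 8.
  i=3: a_3=5, p_3 = 5*1 + 1 = 6, q_3 = 5*8 + 7 = 47.
  i=4: a_4=7, p_4 = 7*6 + 1 = 43, q_4 = 7*47 + 8 = 337.
  i=5: a_5=4, p_5 = 4*43 + 6 = 178, q_5 = 4*337 + 47 = 1395.
  i=6: a_6=12, p_6 = 12*178 + 43 = 2179, q_6 = 12*1395 + 337 = 17077.
  i=7: a_7=6, p_7 = 6*2179 + 178 = 13252, q_7 = 6*17077 + 1395 = 103857.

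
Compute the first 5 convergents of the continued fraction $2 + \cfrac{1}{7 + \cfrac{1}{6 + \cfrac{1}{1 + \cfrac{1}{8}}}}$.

2/1, 15/7, 92/43, 107/50, 948/443

Using the convergent recurrence p_i = a_i*p_{i-1} + p_{i-2}, q_i = a_i*q_{i-1} + q_{i-2} with p_{-2}=0, p_{-1}=1, q_{-2}=1, q_{-1}=0:
  i=0: a_0=2, p_0 = 2*1 + 0 = 2, q_0 = 2*0 + 1 = 1.
  i=1: a_1=7, p_1 = 7*2 + 1 = 15, q_1 = 7*1 + 0 = 7.
  i=2: a_2=6, p_2 = 6*15 + 2 = 92, q_2 = 6*7 + 1 = 43.
  i=3: a_3=1, p_3 = 1*92 + 15 = 107, q_3 = 1*43 + 7 = 50.
  i=4: a_4=8, p_4 = 8*107 + 92 = 948, q_4 = 8*50 + 43 = 443.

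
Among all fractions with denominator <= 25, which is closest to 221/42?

121/23

Expand x = 221/42 as a continued fraction with the Euclidean algorithm:
  221 = 5*42 + 11, so a_0 = 5.
  42 = 3*11 + 9, so a_1 = 3.
  11 = 1*9 + 2, so a_2 = 1.
  9 = 4*2 + 1, so a_3 = 4.
  2 = 2*1 + 0, so a_4 = 2.
so x = [5; 3, 1, 4, 2].
Convergents (p_i = a_i*p_{i-1} + p_{i-2}, q_i = a_i*q_{i-1} + q_{i-2} with p_{-2}=0, p_{-1}=1, q_{-2}=1, q_{-1}=0), until the denominator exceeds 25:
  i=0: a_0=5, p_0 = 5*1 + 0 = 5, q_0 = 5*0 + 1 = 1.
  i=1: a_1=3, p_1 = 3*5 + 1 = 16, q_1 = 3*1 + 0 = 3.
  i=2: a_2=1, p_2 = 1*16 + 5 = 21, q_2 = 1*3 + 1 = 4.
  i=3: a_3=4, p_3 = 4*21 + 16 = 100, q_3 = 4*4 + 3 = 19.
  i=4: a_4=2, p_4 = 2*100 + 21 = 221, q_4 = 2*19 + 4 = 42.
q_4 = 42 > 25, so the last convergent with denominator <= 25 is p_3/q_3 = 100/19.
The closest fraction with denominator <= 25 is either p_3/q_3 or the intermediate fraction (k*p_3 + p_2)/(k*q_3 + q_2) with the largest k >= 1 whose denominator stays <= 25; these approach x as k grows, and every other convergent or intermediate fraction in range is farther away.
Largest k: floor((25 - q_2)/q_3) = floor((25 - 4)/19) = 1.
That gives (1*100 + 21)/(1*19 + 4) = 121/23.
Compare the errors: |x - 100/19| = |221*19 - 100*42|/(42*19) = 1/798, and |x - 121/23| = |221*23 - 121*42|/(42*23) = 1/966.
Cross-multiplying, 1*798 = 798 < 966 = 1*966, so 1/966 is smaller: the intermediate fraction 121/23 is closer to x than 100/19.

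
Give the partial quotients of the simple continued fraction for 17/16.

Run the Euclidean algorithm on 17 and 16; the successive quotients are the partial quotients a_0, a_1, ... (each step inverts the fractional part left over by the previous one):
  17 = 1*16 + 1, so a_0 = 1.
  16 = 16*1 + 0, so a_1 = 16.
The remainder reaches 0 after 2 divisions, so the expansion has 2 partial quotients, read off in order.

[1; 16]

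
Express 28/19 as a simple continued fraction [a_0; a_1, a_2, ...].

Run the Euclidean algorithm on 28 and 19; the successive quotients are the partial quotients a_0, a_1, ... (each step inverts the fractional part left over by the previous one):
  28 = 1*19 + 9, so a_0 = 1.
  19 = 2*9 + 1, so a_1 = 2.
  9 = 9*1 + 0, so a_2 = 9.
The remainder reaches 0 after 3 divisions, so the expansion has 3 partial quotients, read off in order.

[1; 2, 9]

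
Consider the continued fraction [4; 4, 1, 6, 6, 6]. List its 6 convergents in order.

4/1, 17/4, 21/5, 143/34, 879/209, 5417/1288

Using the convergent recurrence p_i = a_i*p_{i-1} + p_{i-2}, q_i = a_i*q_{i-1} + q_{i-2} with p_{-2}=0, p_{-1}=1, q_{-2}=1, q_{-1}=0:
  i=0: a_0=4, p_0 = 4*1 + 0 = 4, q_0 = 4*0 + 1 = 1.
  i=1: a_1=4, p_1 = 4*4 + 1 = 17, q_1 = 4*1 + 0 = 4.
  i=2: a_2=1, p_2 = 1*17 + 4 = 21, q_2 = 1*4 + 1 = 5.
  i=3: a_3=6, p_3 = 6*21 + 17 = 143, q_3 = 6*5 + 4 = 34.
  i=4: a_4=6, p_4 = 6*143 + 21 = 879, q_4 = 6*34 + 5 = 209.
  i=5: a_5=6, p_5 = 6*879 + 143 = 5417, q_5 = 6*209 + 34 = 1288.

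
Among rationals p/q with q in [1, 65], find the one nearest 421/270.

Expand x = 421/270 as a continued fraction with the Euclidean algorithm:
  421 = 1*270 + 151, so a_0 = 1.
  270 = 1*151 + 119, so a_1 = 1.
  151 = 1*119 + 32, so a_2 = 1.
  119 = 3*32 + 23, so a_3 = 3.
  32 = 1*23 + 9, so a_4 = 1.
  23 = 2*9 + 5, so a_5 = 2.
  9 = 1*5 + 4, so a_6 = 1.
  5 = 1*4 + 1, so a_7 = 1.
  4 = 4*1 + 0, so a_8 = 4.
so x = [1; 1, 1, 3, 1, 2, 1, 1, 4].
Convergents (p_i = a_i*p_{i-1} + p_{i-2}, q_i = a_i*q_{i-1} + q_{i-2} with p_{-2}=0, p_{-1}=1, q_{-2}=1, q_{-1}=0), until the denominator exceeds 65:
  i=0: a_0=1, p_0 = 1*1 + 0 = 1, q_0 = 1*0 + 1 = 1.
  i=1: a_1=1, p_1 = 1*1 + 1 = 2, q_1 = 1*1 + 0 = 1.
  i=2: a_2=1, p_2 = 1*2 + 1 = 3, q_2 = 1*1 + 1 = 2.
  i=3: a_3=3, p_3 = 3*3 + 2 = 11, q_3 = 3*2 + 1 = 7.
  i=4: a_4=1, p_4 = 1*11 + 3 = 14, q_4 = 1*7 + 2 = 9.
  i=5: a_5=2, p_5 = 2*14 + 11 = 39, q_5 = 2*9 + 7 = 25.
  i=6: a_6=1, p_6 = 1*39 + 14 = 53, q_6 = 1*25 + 9 = 34.
  i=7: a_7=1, p_7 = 1*53 + 39 = 92, q_7 = 1*34 + 25 = 59.
  i=8: a_8=4, p_8 = 4*92 + 53 = 421, q_8 = 4*59 + 34 = 270.
q_8 = 270 > 65, so the last convergent with denominator <= 65 is p_7/q_7 = 92/59.
The closest fraction with denominator <= 65 is either p_7/q_7 or the intermediate fraction (k*p_7 + p_6)/(k*q_7 + q_6) with the largest k >= 1 whose denominator stays <= 65; these approach x as k grows, and every other convergent or intermediate fraction in range is farther away.
Largest k: floor((65 - q_6)/q_7) = floor((65 - 34)/59) = 0.
Since k = 0, no intermediate fraction beyond p_7/q_7 has denominator <= 65, so the convergent 92/59 is the closest (its error is |421*59 - 92*270|/(270*59) = 1/15930).

92/59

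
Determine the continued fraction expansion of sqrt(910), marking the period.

[30; (6, 60)]

Write x_i = (sqrt(910) + m_i)/d_i with (m_0, d_0) = (0, 1). a_0 = floor(sqrt(910)) = 30, since 30^2 = 900 <= 910 < 961 = 31^2.
Iterate m_{i+1} = d_i*a_i - m_i, d_{i+1} = (910 - m_{i+1}^2)/d_i, a_{i+1} = floor((a_0 + m_{i+1})/d_{i+1}):
  m_1 = 1*30 - 0 = 30, d_1 = (910 - 30^2)/1 = 10/1 = 10, a_1 = floor((30 + 30)/10) = 6.
  m_2 = 10*6 - 30 = 30, d_2 = (910 - 30^2)/10 = 10/10 = 1, a_2 = floor((30 + 30)/1) = 60.
  m_3 = 1*60 - 30 = 30, d_3 = (910 - 30^2)/1 = 10/1 = 10: (m_3, d_3) = (m_1, d_1) = (30, 10), so from here the quotients repeat a_1, a_2; the period length is 2.
Hence the expansion of sqrt(910) is a_0 = 30 followed by the repeating block 6, 60 (period 2).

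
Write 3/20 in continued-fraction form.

Run the Euclidean algorithm on 3 and 20; the successive quotients are the partial quotients a_0, a_1, ... (each step inverts the fractional part left over by the previous one):
  3 = 0*20 + 3, so a_0 = 0.
  20 = 6*3 + 2, so a_1 = 6.
  3 = 1*2 + 1, so a_2 = 1.
  2 = 2*1 + 0, so a_3 = 2.
The remainder reaches 0 after 4 divisions, so the expansion has 4 partial quotients, read off in order.

[0; 6, 1, 2]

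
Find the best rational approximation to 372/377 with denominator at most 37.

Expand x = 372/377 as a continued fraction with the Euclidean algorithm:
  372 = 0*377 + 372, so a_0 = 0.
  377 = 1*372 + 5, so a_1 = 1.
  372 = 74*5 + 2, so a_2 = 74.
  5 = 2*2 + 1, so a_3 = 2.
  2 = 2*1 + 0, so a_4 = 2.
so x = [0; 1, 74, 2, 2].
Convergents (p_i = a_i*p_{i-1} + p_{i-2}, q_i = a_i*q_{i-1} + q_{i-2} with p_{-2}=0, p_{-1}=1, q_{-2}=1, q_{-1}=0), until the denominator exceeds 37:
  i=0: a_0=0, p_0 = 0*1 + 0 = 0, q_0 = 0*0 + 1 = 1.
  i=1: a_1=1, p_1 = 1*0 + 1 = 1, q_1 = 1*1 + 0 = 1.
  i=2: a_2=74, p_2 = 74*1 + 0 = 74, q_2 = 74*1 + 1 = 75.
q_2 = 75 > 37, so the last convergent with denominator <= 37 is p_1/q_1 = 1/1.
The closest fraction with denominator <= 37 is either p_1/q_1 or the intermediate fraction (k*p_1 + p_0)/(k*q_1 + q_0) with the largest k >= 1 whose denominator stays <= 37; these approach x as k grows, and every other convergent or intermediate fraction in range is farther away.
Largest k: floor((37 - q_0)/q_1) = floor((37 - 1)/1) = 36.
That gives (36*1 + 0)/(36*1 + 1) = 36/37.
Compare the errors: |x - 1/1| = |372*1 - 1*377|/(377*1) = 5/377, and |x - 36/37| = |372*37 - 36*377|/(377*37) = 192/13949.
Cross-multiplying, 5*13949 = 69745 < 72384 = 192*377, so 5/377 is smaller: the convergent 1/1 is closer to x than 36/37.

1/1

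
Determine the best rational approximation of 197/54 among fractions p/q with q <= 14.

51/14

Expand x = 197/54 as a continued fraction with the Euclidean algorithm:
  197 = 3*54 + 35, so a_0 = 3.
  54 = 1*35 + 19, so a_1 = 1.
  35 = 1*19 + 16, so a_2 = 1.
  19 = 1*16 + 3, so a_3 = 1.
  16 = 5*3 + 1, so a_4 = 5.
  3 = 3*1 + 0, so a_5 = 3.
so x = [3; 1, 1, 1, 5, 3].
Convergents (p_i = a_i*p_{i-1} + p_{i-2}, q_i = a_i*q_{i-1} + q_{i-2} with p_{-2}=0, p_{-1}=1, q_{-2}=1, q_{-1}=0), until the denominator exceeds 14:
  i=0: a_0=3, p_0 = 3*1 + 0 = 3, q_0 = 3*0 + 1 = 1.
  i=1: a_1=1, p_1 = 1*3 + 1 = 4, q_1 = 1*1 + 0 = 1.
  i=2: a_2=1, p_2 = 1*4 + 3 = 7, q_2 = 1*1 + 1 = 2.
  i=3: a_3=1, p_3 = 1*7 + 4 = 11, q_3 = 1*2 + 1 = 3.
  i=4: a_4=5, p_4 = 5*11 + 7 = 62, q_4 = 5*3 + 2 = 17.
q_4 = 17 > 14, so the last convergent with denominator <= 14 is p_3/q_3 = 11/3.
The closest fraction with denominator <= 14 is either p_3/q_3 or the intermediate fraction (k*p_3 + p_2)/(k*q_3 + q_2) with the largest k >= 1 whose denominator stays <= 14; these approach x as k grows, and every other convergent or intermediate fraction in range is farther away.
Largest k: floor((14 - q_2)/q_3) = floor((14 - 2)/3) = 4.
That gives (4*11 + 7)/(4*3 + 2) = 51/14.
Compare the errors: |x - 11/3| = |197*3 - 11*54|/(54*3) = 3/162, and |x - 51/14| = |197*14 - 51*54|/(54*14) = 4/756.
Cross-multiplying, 4*162 = 648 < 2268 = 3*756, so 4/756 is smaller: the intermediate fraction 51/14 is closer to x than 11/3.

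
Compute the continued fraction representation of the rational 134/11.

[12; 5, 2]

Run the Euclidean algorithm on 134 and 11; the successive quotients are the partial quotients a_0, a_1, ... (each step inverts the fractional part left over by the previous one):
  134 = 12*11 + 2, so a_0 = 12.
  11 = 5*2 + 1, so a_1 = 5.
  2 = 2*1 + 0, so a_2 = 2.
The remainder reaches 0 after 3 divisions, so the expansion has 3 partial quotients, read off in order.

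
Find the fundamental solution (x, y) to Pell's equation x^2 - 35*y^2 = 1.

(x, y) = (6, 1)

First expand sqrt(35) as a continued fraction. With x_i = (sqrt(35) + m_i)/d_i and (m_0, d_0) = (0, 1): a_0 = floor(sqrt(35)) = 5, since 5^2 = 25 <= 35 < 36 = 6^2.
Iterate m_{i+1} = d_i*a_i - m_i, d_{i+1} = (35 - m_{i+1}^2)/d_i, a_{i+1} = floor((a_0 + m_{i+1})/d_{i+1}):
  m_1 = 1*5 - 0 = 5, d_1 = (35 - 5^2)/1 = 10/1 = 10, a_1 = floor((5 + 5)/10) = 1.
  m_2 = 10*1 - 5 = 5, d_2 = (35 - 5^2)/10 = 10/10 = 1, a_2 = floor((5 + 5)/1) = 10.
  m_3 = 1*10 - 5 = 5, d_3 = (35 - 5^2)/1 = 10/1 = 10: (m_3, d_3) = (m_1, d_1) = (5, 10), so from here the quotients repeat a_1, a_2; the period length is 2.
So sqrt(35) = [5; (1, 10)] with period length k = 2.
k is even, so the fundamental solution of x^2 - 35y^2 = 1 is (p_{k-1}, q_{k-1}) = (p_1, q_1); compute convergents through index 1.
Convergents (p_i = a_i*p_{i-1} + p_{i-2}, q_i = a_i*q_{i-1} + q_{i-2} with p_{-2}=0, p_{-1}=1, q_{-2}=1, q_{-1}=0):
  i=0: a_0=5, p_0 = 5*1 + 0 = 5, q_0 = 5*0 + 1 = 1.
  i=1: a_1=1, p_1 = 1*5 + 1 = 6, q_1 = 1*1 + 0 = 1.
Check: 6^2 - 35*1^2 = 36 - 35 = 1, so (x, y) = (6, 1) solves the equation, and by the theorem it is the least positive solution.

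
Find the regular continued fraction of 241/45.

[5; 2, 1, 4, 3]

Run the Euclidean algorithm on 241 and 45; the successive quotients are the partial quotients a_0, a_1, ... (each step inverts the fractional part left over by the previous one):
  241 = 5*45 + 16, so a_0 = 5.
  45 = 2*16 + 13, so a_1 = 2.
  16 = 1*13 + 3, so a_2 = 1.
  13 = 4*3 + 1, so a_3 = 4.
  3 = 3*1 + 0, so a_4 = 3.
The remainder reaches 0 after 5 divisions, so the expansion has 5 partial quotients, read off in order.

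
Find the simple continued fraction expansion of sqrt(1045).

Write x_i = (sqrt(1045) + m_i)/d_i with (m_0, d_0) = (0, 1). a_0 = floor(sqrt(1045)) = 32, since 32^2 = 1024 <= 1045 < 1089 = 33^2.
Iterate m_{i+1} = d_i*a_i - m_i, d_{i+1} = (1045 - m_{i+1}^2)/d_i, a_{i+1} = floor((a_0 + m_{i+1})/d_{i+1}):
  m_1 = 1*32 - 0 = 32, d_1 = (1045 - 32^2)/1 = 21/1 = 21, a_1 = floor((32 + 32)/21) = 3.
  m_2 = 21*3 - 32 = 31, d_2 = (1045 - 31^2)/21 = 84/21 = 4, a_2 = floor((32 + 31)/4) = 15.
  m_3 = 4*15 - 31 = 29, d_3 = (1045 - 29^2)/4 = 204/4 = 51, a_3 = floor((32 + 29)/51) = 1.
  m_4 = 51*1 - 29 = 22, d_4 = (1045 - 22^2)/51 = 561/51 = 11, a_4 = floor((32 + 22)/11) = 4.
  m_5 = 11*4 - 22 = 22, d_5 = (1045 - 22^2)/11 = 561/11 = 51, a_5 = floor((32 + 22)/51) = 1.
  m_6 = 51*1 - 22 = 29, d_6 = (1045 - 29^2)/51 = 204/51 = 4, a_6 = floor((32 + 29)/4) = 15.
  m_7 = 4*15 - 29 = 31, d_7 = (1045 - 31^2)/4 = 84/4 = 21, a_7 = floor((32 + 31)/21) = 3.
  m_8 = 21*3 - 31 = 32, d_8 = (1045 - 32^2)/21 = 21/21 = 1, a_8 = floor((32 + 32)/1) = 64.
  m_9 = 1*64 - 32 = 32, d_9 = (1045 - 32^2)/1 = 21/1 = 21: (m_9, d_9) = (m_1, d_1) = (32, 21), so from here the quotients repeat a_1, ..., a_8; the period length is 8.
Hence the expansion of sqrt(1045) is a_0 = 32 followed by the repeating block 3, 15, 1, 4, 1, 15, 3, 64 (period 8).

[32; (3, 15, 1, 4, 1, 15, 3, 64)]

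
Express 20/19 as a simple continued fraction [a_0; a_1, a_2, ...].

Run the Euclidean algorithm on 20 and 19; the successive quotients are the partial quotients a_0, a_1, ... (each step inverts the fractional part left over by the previous one):
  20 = 1*19 + 1, so a_0 = 1.
  19 = 19*1 + 0, so a_1 = 19.
The remainder reaches 0 after 2 divisions, so the expansion has 2 partial quotients, read off in order.

[1; 19]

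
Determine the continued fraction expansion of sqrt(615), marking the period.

[24; (1, 3, 1, 48)]

Write x_i = (sqrt(615) + m_i)/d_i with (m_0, d_0) = (0, 1). a_0 = floor(sqrt(615)) = 24, since 24^2 = 576 <= 615 < 625 = 25^2.
Iterate m_{i+1} = d_i*a_i - m_i, d_{i+1} = (615 - m_{i+1}^2)/d_i, a_{i+1} = floor((a_0 + m_{i+1})/d_{i+1}):
  m_1 = 1*24 - 0 = 24, d_1 = (615 - 24^2)/1 = 39/1 = 39, a_1 = floor((24 + 24)/39) = 1.
  m_2 = 39*1 - 24 = 15, d_2 = (615 - 15^2)/39 = 390/39 = 10, a_2 = floor((24 + 15)/10) = 3.
  m_3 = 10*3 - 15 = 15, d_3 = (615 - 15^2)/10 = 390/10 = 39, a_3 = floor((24 + 15)/39) = 1.
  m_4 = 39*1 - 15 = 24, d_4 = (615 - 24^2)/39 = 39/39 = 1, a_4 = floor((24 + 24)/1) = 48.
  m_5 = 1*48 - 24 = 24, d_5 = (615 - 24^2)/1 = 39/1 = 39: (m_5, d_5) = (m_1, d_1) = (24, 39), so from here the quotients repeat a_1, ..., a_4; the period length is 4.
Hence the expansion of sqrt(615) is a_0 = 24 followed by the repeating block 1, 3, 1, 48 (period 4).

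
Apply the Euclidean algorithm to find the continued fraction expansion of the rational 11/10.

[1; 10]

Run the Euclidean algorithm on 11 and 10; the successive quotients are the partial quotients a_0, a_1, ... (each step inverts the fractional part left over by the previous one):
  11 = 1*10 + 1, so a_0 = 1.
  10 = 10*1 + 0, so a_1 = 10.
The remainder reaches 0 after 2 divisions, so the expansion has 2 partial quotients, read off in order.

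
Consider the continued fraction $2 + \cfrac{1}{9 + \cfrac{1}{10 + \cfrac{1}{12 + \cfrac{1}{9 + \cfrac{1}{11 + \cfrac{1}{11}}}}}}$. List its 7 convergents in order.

Using the convergent recurrence p_i = a_i*p_{i-1} + p_{i-2}, q_i = a_i*q_{i-1} + q_{i-2} with p_{-2}=0, p_{-1}=1, q_{-2}=1, q_{-1}=0:
  i=0: a_0=2, p_0 = 2*1 + 0 = 2, q_0 = 2*0 + 1 = 1.
  i=1: a_1=9, p_1 = 9*2 + 1 = 19, q_1 = 9*1 + 0 = 9.
  i=2: a_2=10, p_2 = 10*19 + 2 = 192, q_2 = 10*9 + 1 = 91.
  i=3: a_3=12, p_3 = 12*192 + 19 = 2323, q_3 = 12*91 + 9 = 1101.
  i=4: a_4=9, p_4 = 9*2323 + 192 = 21099, q_4 = 9*1101 + 91 = 10000.
  i=5: a_5=11, p_5 = 11*21099 + 2323 = 234412, q_5 = 11*10000 + 1101 = 111101.
  i=6: a_6=11, p_6 = 11*234412 + 21099 = 2599631, q_6 = 11*111101 + 10000 = 1232111.

2/1, 19/9, 192/91, 2323/1101, 21099/10000, 234412/111101, 2599631/1232111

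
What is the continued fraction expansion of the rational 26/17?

Run the Euclidean algorithm on 26 and 17; the successive quotients are the partial quotients a_0, a_1, ... (each step inverts the fractional part left over by the previous one):
  26 = 1*17 + 9, so a_0 = 1.
  17 = 1*9 + 8, so a_1 = 1.
  9 = 1*8 + 1, so a_2 = 1.
  8 = 8*1 + 0, so a_3 = 8.
The remainder reaches 0 after 4 divisions, so the expansion has 4 partial quotients, read off in order.

[1; 1, 1, 8]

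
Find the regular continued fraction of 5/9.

Run the Euclidean algorithm on 5 and 9; the successive quotients are the partial quotients a_0, a_1, ... (each step inverts the fractional part left over by the previous one):
  5 = 0*9 + 5, so a_0 = 0.
  9 = 1*5 + 4, so a_1 = 1.
  5 = 1*4 + 1, so a_2 = 1.
  4 = 4*1 + 0, so a_3 = 4.
The remainder reaches 0 after 4 divisions, so the expansion has 4 partial quotients, read off in order.

[0; 1, 1, 4]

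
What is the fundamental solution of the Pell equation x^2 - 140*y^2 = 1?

First expand sqrt(140) as a continued fraction. With x_i = (sqrt(140) + m_i)/d_i and (m_0, d_0) = (0, 1): a_0 = floor(sqrt(140)) = 11, since 11^2 = 121 <= 140 < 144 = 12^2.
Iterate m_{i+1} = d_i*a_i - m_i, d_{i+1} = (140 - m_{i+1}^2)/d_i, a_{i+1} = floor((a_0 + m_{i+1})/d_{i+1}):
  m_1 = 1*11 - 0 = 11, d_1 = (140 - 11^2)/1 = 19/1 = 19, a_1 = floor((11 + 11)/19) = 1.
  m_2 = 19*1 - 11 = 8, d_2 = (140 - 8^2)/19 = 76/19 = 4, a_2 = floor((11 + 8)/4) = 4.
  m_3 = 4*4 - 8 = 8, d_3 = (140 - 8^2)/4 = 76/4 = 19, a_3 = floor((11 + 8)/19) = 1.
  m_4 = 19*1 - 8 = 11, d_4 = (140 - 11^2)/19 = 19/19 = 1, a_4 = floor((11 + 11)/1) = 22.
  m_5 = 1*22 - 11 = 11, d_5 = (140 - 11^2)/1 = 19/1 = 19: (m_5, d_5) = (m_1, d_1) = (11, 19), so from here the quotients repeat a_1, ..., a_4; the period length is 4.
So sqrt(140) = [11; (1, 4, 1, 22)] with period length k = 4.
k is even, so the fundamental solution of x^2 - 140y^2 = 1 is (p_{k-1}, q_{k-1}) = (p_3, q_3); compute convergents through index 3.
Convergents (p_i = a_i*p_{i-1} + p_{i-2}, q_i = a_i*q_{i-1} + q_{i-2} with p_{-2}=0, p_{-1}=1, q_{-2}=1, q_{-1}=0):
  i=0: a_0=11, p_0 = 11*1 + 0 = 11, q_0 = 11*0 + 1 = 1.
  i=1: a_1=1, p_1 = 1*11 + 1 = 12, q_1 = 1*1 + 0 = 1.
  i=2: a_2=4, p_2 = 4*12 + 11 = 59, q_2 = 4*1 + 1 = 5.
  i=3: a_3=1, p_3 = 1*59 + 12 = 71, q_3 = 1*5 + 1 = 6.
Check: 71^2 - 140*6^2 = 5041 - 5040 = 1, so (x, y) = (71, 6) solves the equation, and by the theorem it is the least positive solution.

(x, y) = (71, 6)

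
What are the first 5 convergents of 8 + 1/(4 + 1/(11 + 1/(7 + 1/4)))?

Using the convergent recurrence p_i = a_i*p_{i-1} + p_{i-2}, q_i = a_i*q_{i-1} + q_{i-2} with p_{-2}=0, p_{-1}=1, q_{-2}=1, q_{-1}=0:
  i=0: a_0=8, p_0 = 8*1 + 0 = 8, q_0 = 8*0 + 1 = 1.
  i=1: a_1=4, p_1 = 4*8 + 1 = 33, q_1 = 4*1 + 0 = 4.
  i=2: a_2=11, p_2 = 11*33 + 8 = 371, q_2 = 11*4 + 1 = 45.
  i=3: a_3=7, p_3 = 7*371 + 33 = 2630, q_3 = 7*45 + 4 = 319.
  i=4: a_4=4, p_4 = 4*2630 + 371 = 10891, q_4 = 4*319 + 45 = 1321.

8/1, 33/4, 371/45, 2630/319, 10891/1321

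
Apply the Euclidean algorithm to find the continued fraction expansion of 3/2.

[1; 2]

Run the Euclidean algorithm on 3 and 2; the successive quotients are the partial quotients a_0, a_1, ... (each step inverts the fractional part left over by the previous one):
  3 = 1*2 + 1, so a_0 = 1.
  2 = 2*1 + 0, so a_1 = 2.
The remainder reaches 0 after 2 divisions, so the expansion has 2 partial quotients, read off in order.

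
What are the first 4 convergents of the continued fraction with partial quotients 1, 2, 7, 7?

1/1, 3/2, 22/15, 157/107

Using the convergent recurrence p_i = a_i*p_{i-1} + p_{i-2}, q_i = a_i*q_{i-1} + q_{i-2} with p_{-2}=0, p_{-1}=1, q_{-2}=1, q_{-1}=0:
  i=0: a_0=1, p_0 = 1*1 + 0 = 1, q_0 = 1*0 + 1 = 1.
  i=1: a_1=2, p_1 = 2*1 + 1 = 3, q_1 = 2*1 + 0 = 2.
  i=2: a_2=7, p_2 = 7*3 + 1 = 22, q_2 = 7*2 + 1 = 15.
  i=3: a_3=7, p_3 = 7*22 + 3 = 157, q_3 = 7*15 + 2 = 107.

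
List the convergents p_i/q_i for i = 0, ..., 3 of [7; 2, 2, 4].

7/1, 15/2, 37/5, 163/22

Using the convergent recurrence p_i = a_i*p_{i-1} + p_{i-2}, q_i = a_i*q_{i-1} + q_{i-2} with p_{-2}=0, p_{-1}=1, q_{-2}=1, q_{-1}=0:
  i=0: a_0=7, p_0 = 7*1 + 0 = 7, q_0 = 7*0 + 1 = 1.
  i=1: a_1=2, p_1 = 2*7 + 1 = 15, q_1 = 2*1 + 0 = 2.
  i=2: a_2=2, p_2 = 2*15 + 7 = 37, q_2 = 2*2 + 1 = 5.
  i=3: a_3=4, p_3 = 4*37 + 15 = 163, q_3 = 4*5 + 2 = 22.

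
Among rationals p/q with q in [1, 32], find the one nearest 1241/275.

Expand x = 1241/275 as a continued fraction with the Euclidean algorithm:
  1241 = 4*275 + 141, so a_0 = 4.
  275 = 1*141 + 134, so a_1 = 1.
  141 = 1*134 + 7, so a_2 = 1.
  134 = 19*7 + 1, so a_3 = 19.
  7 = 7*1 + 0, so a_4 = 7.
so x = [4; 1, 1, 19, 7].
Convergents (p_i = a_i*p_{i-1} + p_{i-2}, q_i = a_i*q_{i-1} + q_{i-2} with p_{-2}=0, p_{-1}=1, q_{-2}=1, q_{-1}=0), until the denominator exceeds 32:
  i=0: a_0=4, p_0 = 4*1 + 0 = 4, q_0 = 4*0 + 1 = 1.
  i=1: a_1=1, p_1 = 1*4 + 1 = 5, q_1 = 1*1 + 0 = 1.
  i=2: a_2=1, p_2 = 1*5 + 4 = 9, q_2 = 1*1 + 1 = 2.
  i=3: a_3=19, p_3 = 19*9 + 5 = 176, q_3 = 19*2 + 1 = 39.
q_3 = 39 > 32, so the last convergent with denominator <= 32 is p_2/q_2 = 9/2.
The closest fraction with denominator <= 32 is either p_2/q_2 or the intermediate fraction (k*p_2 + p_1)/(k*q_2 + q_1) with the largest k >= 1 whose denominator stays <= 32; these approach x as k grows, and every other convergent or intermediate fraction in range is farther away.
Largest k: floor((32 - q_1)/q_2) = floor((32 - 1)/2) = 15.
That gives (15*9 + 5)/(15*2 + 1) = 140/31.
Compare the errors: |x - 9/2| = |1241*2 - 9*275|/(275*2) = 7/550, and |x - 140/31| = |1241*31 - 140*275|/(275*31) = 29/8525.
Cross-multiplying, 29*550 = 15950 < 59675 = 7*8525, so 29/8525 is smaller: the intermediate fraction 140/31 is closer to x than 9/2.

140/31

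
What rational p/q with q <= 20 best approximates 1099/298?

Expand x = 1099/298 as a continued fraction with the Euclidean algorithm:
  1099 = 3*298 + 205, so a_0 = 3.
  298 = 1*205 + 93, so a_1 = 1.
  205 = 2*93 + 19, so a_2 = 2.
  93 = 4*19 + 17, so a_3 = 4.
  19 = 1*17 + 2, so a_4 = 1.
  17 = 8*2 + 1, so a_5 = 8.
  2 = 2*1 + 0, so a_6 = 2.
so x = [3; 1, 2, 4, 1, 8, 2].
Convergents (p_i = a_i*p_{i-1} + p_{i-2}, q_i = a_i*q_{i-1} + q_{i-2} with p_{-2}=0, p_{-1}=1, q_{-2}=1, q_{-1}=0), until the denominator exceeds 20:
  i=0: a_0=3, p_0 = 3*1 + 0 = 3, q_0 = 3*0 + 1 = 1.
  i=1: a_1=1, p_1 = 1*3 + 1 = 4, q_1 = 1*1 + 0 = 1.
  i=2: a_2=2, p_2 = 2*4 + 3 = 11, q_2 = 2*1 + 1 = 3.
  i=3: a_3=4, p_3 = 4*11 + 4 = 48, q_3 = 4*3 + 1 = 13.
  i=4: a_4=1, p_4 = 1*48 + 11 = 59, q_4 = 1*13 + 3 = 16.
  i=5: a_5=8, p_5 = 8*59 + 48 = 520, q_5 = 8*16 + 13 = 141.
q_5 = 141 > 20, so the last convergent with denominator <= 20 is p_4/q_4 = 59/16.
The closest fraction with denominator <= 20 is either p_4/q_4 or the intermediate fraction (k*p_4 + p_3)/(k*q_4 + q_3) with the largest k >= 1 whose denominator stays <= 20; these approach x as k grows, and every other convergent or intermediate fraction in range is farther away.
Largest k: floor((20 - q_3)/q_4) = floor((20 - 13)/16) = 0.
Since k = 0, no intermediate fraction beyond p_4/q_4 has denominator <= 20, so the convergent 59/16 is the closest (its error is |1099*16 - 59*298|/(298*16) = 2/4768).

59/16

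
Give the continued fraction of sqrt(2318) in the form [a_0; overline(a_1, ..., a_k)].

[48; overline(6, 1, 6, 1, 1, 4, 1, 1, 6, 1, 6, 96)]

Write x_i = (sqrt(2318) + m_i)/d_i with (m_0, d_0) = (0, 1). a_0 = floor(sqrt(2318)) = 48, since 48^2 = 2304 <= 2318 < 2401 = 49^2.
Iterate m_{i+1} = d_i*a_i - m_i, d_{i+1} = (2318 - m_{i+1}^2)/d_i, a_{i+1} = floor((a_0 + m_{i+1})/d_{i+1}):
  m_1 = 1*48 - 0 = 48, d_1 = (2318 - 48^2)/1 = 14/1 = 14, a_1 = floor((48 + 48)/14) = 6.
  m_2 = 14*6 - 48 = 36, d_2 = (2318 - 36^2)/14 = 1022/14 = 73, a_2 = floor((48 + 36)/73) = 1.
  m_3 = 73*1 - 36 = 37, d_3 = (2318 - 37^2)/73 = 949/73 = 13, a_3 = floor((48 + 37)/13) = 6.
  m_4 = 13*6 - 37 = 41, d_4 = (2318 - 41^2)/13 = 637/13 = 49, a_4 = floor((48 + 41)/49) = 1.
  m_5 = 49*1 - 41 = 8, d_5 = (2318 - 8^2)/49 = 2254/49 = 46, a_5 = floor((48 + 8)/46) = 1.
  m_6 = 46*1 - 8 = 38, d_6 = (2318 - 38^2)/46 = 874/46 = 19, a_6 = floor((48 + 38)/19) = 4.
  m_7 = 19*4 - 38 = 38, d_7 = (2318 - 38^2)/19 = 874/19 = 46, a_7 = floor((48 + 38)/46) = 1.
  m_8 = 46*1 - 38 = 8, d_8 = (2318 - 8^2)/46 = 2254/46 = 49, a_8 = floor((48 + 8)/49) = 1.
  m_9 = 49*1 - 8 = 41, d_9 = (2318 - 41^2)/49 = 637/49 = 13, a_9 = floor((48 + 41)/13) = 6.
  m_10 = 13*6 - 41 = 37, d_10 = (2318 - 37^2)/13 = 949/13 = 73, a_10 = floor((48 + 37)/73) = 1.
  m_11 = 73*1 - 37 = 36, d_11 = (2318 - 36^2)/73 = 1022/73 = 14, a_11 = floor((48 + 36)/14) = 6.
  m_12 = 14*6 - 36 = 48, d_12 = (2318 - 48^2)/14 = 14/14 = 1, a_12 = floor((48 + 48)/1) = 96.
  m_13 = 1*96 - 48 = 48, d_13 = (2318 - 48^2)/1 = 14/1 = 14: (m_13, d_13) = (m_1, d_1) = (48, 14), so from here the quotients repeat a_1, ..., a_12; the period length is 12.
Hence the expansion of sqrt(2318) is a_0 = 48 followed by the repeating block 6, 1, 6, 1, 1, 4, 1, 1, 6, 1, 6, 96 (period 12).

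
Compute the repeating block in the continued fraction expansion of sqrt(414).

Write x_i = (sqrt(414) + m_i)/d_i with (m_0, d_0) = (0, 1). a_0 = floor(sqrt(414)) = 20, since 20^2 = 400 <= 414 < 441 = 21^2.
Iterate m_{i+1} = d_i*a_i - m_i, d_{i+1} = (414 - m_{i+1}^2)/d_i, a_{i+1} = floor((a_0 + m_{i+1})/d_{i+1}):
  m_1 = 1*20 - 0 = 20, d_1 = (414 - 20^2)/1 = 14/1 = 14, a_1 = floor((20 + 20)/14) = 2.
  m_2 = 14*2 - 20 = 8, d_2 = (414 - 8^2)/14 = 350/14 = 25, a_2 = floor((20 + 8)/25) = 1.
  m_3 = 25*1 - 8 = 17, d_3 = (414 - 17^2)/25 = 125/25 = 5, a_3 = floor((20 + 17)/5) = 7.
  m_4 = 5*7 - 17 = 18, d_4 = (414 - 18^2)/5 = 90/5 = 18, a_4 = floor((20 + 18)/18) = 2.
  m_5 = 18*2 - 18 = 18, d_5 = (414 - 18^2)/18 = 90/18 = 5, a_5 = floor((20 + 18)/5) = 7.
  m_6 = 5*7 - 18 = 17, d_6 = (414 - 17^2)/5 = 125/5 = 25, a_6 = floor((20 + 17)/25) = 1.
  m_7 = 25*1 - 17 = 8, d_7 = (414 - 8^2)/25 = 350/25 = 14, a_7 = floor((20 + 8)/14) = 2.
  m_8 = 14*2 - 8 = 20, d_8 = (414 - 20^2)/14 = 14/14 = 1, a_8 = floor((20 + 20)/1) = 40.
  m_9 = 1*40 - 20 = 20, d_9 = (414 - 20^2)/1 = 14/1 = 14: (m_9, d_9) = (m_1, d_1) = (20, 14), so from here the quotients repeat a_1, ..., a_8; the period length is 8.
Hence the expansion of sqrt(414) is a_0 = 20 followed by the repeating block 2, 1, 7, 2, 7, 1, 2, 40 (period 8).

[20; (2, 1, 7, 2, 7, 1, 2, 40)]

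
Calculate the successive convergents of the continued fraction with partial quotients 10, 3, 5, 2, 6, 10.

Using the convergent recurrence p_i = a_i*p_{i-1} + p_{i-2}, q_i = a_i*q_{i-1} + q_{i-2} with p_{-2}=0, p_{-1}=1, q_{-2}=1, q_{-1}=0:
  i=0: a_0=10, p_0 = 10*1 + 0 = 10, q_0 = 10*0 + 1 = 1.
  i=1: a_1=3, p_1 = 3*10 + 1 = 31, q_1 = 3*1 + 0 = 3.
  i=2: a_2=5, p_2 = 5*31 + 10 = 165, q_2 = 5*3 + 1 = 16.
  i=3: a_3=2, p_3 = 2*165 + 31 = 361, q_3 = 2*16 + 3 = 35.
  i=4: a_4=6, p_4 = 6*361 + 165 = 2331, q_4 = 6*35 + 16 = 226.
  i=5: a_5=10, p_5 = 10*2331 + 361 = 23671, q_5 = 10*226 + 35 = 2295.

10/1, 31/3, 165/16, 361/35, 2331/226, 23671/2295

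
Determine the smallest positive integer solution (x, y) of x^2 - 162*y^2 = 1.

(x, y) = (19601, 1540)

First expand sqrt(162) as a continued fraction. With x_i = (sqrt(162) + m_i)/d_i and (m_0, d_0) = (0, 1): a_0 = floor(sqrt(162)) = 12, since 12^2 = 144 <= 162 < 169 = 13^2.
Iterate m_{i+1} = d_i*a_i - m_i, d_{i+1} = (162 - m_{i+1}^2)/d_i, a_{i+1} = floor((a_0 + m_{i+1})/d_{i+1}):
  m_1 = 1*12 - 0 = 12, d_1 = (162 - 12^2)/1 = 18/1 = 18, a_1 = floor((12 + 12)/18) = 1.
  m_2 = 18*1 - 12 = 6, d_2 = (162 - 6^2)/18 = 126/18 = 7, a_2 = floor((12 + 6)/7) = 2.
  m_3 = 7*2 - 6 = 8, d_3 = (162 - 8^2)/7 = 98/7 = 14, a_3 = floor((12 + 8)/14) = 1.
  m_4 = 14*1 - 8 = 6, d_4 = (162 - 6^2)/14 = 126/14 = 9, a_4 = floor((12 + 6)/9) = 2.
  m_5 = 9*2 - 6 = 12, d_5 = (162 - 12^2)/9 = 18/9 = 2, a_5 = floor((12 + 12)/2) = 12.
  m_6 = 2*12 - 12 = 12, d_6 = (162 - 12^2)/2 = 18/2 = 9, a_6 = floor((12 + 12)/9) = 2.
  m_7 = 9*2 - 12 = 6, d_7 = (162 - 6^2)/9 = 126/9 = 14, a_7 = floor((12 + 6)/14) = 1.
  m_8 = 14*1 - 6 = 8, d_8 = (162 - 8^2)/14 = 98/14 = 7, a_8 = floor((12 + 8)/7) = 2.
  m_9 = 7*2 - 8 = 6, d_9 = (162 - 6^2)/7 = 126/7 = 18, a_9 = floor((12 + 6)/18) = 1.
  m_10 = 18*1 - 6 = 12, d_10 = (162 - 12^2)/18 = 18/18 = 1, a_10 = floor((12 + 12)/1) = 24.
  m_11 = 1*24 - 12 = 12, d_11 = (162 - 12^2)/1 = 18/1 = 18: (m_11, d_11) = (m_1, d_1) = (12, 18), so from here the quotients repeat a_1, ..., a_10; the period length is 10.
So sqrt(162) = [12; (1, 2, 1, 2, 12, 2, 1, 2, 1, 24)] with period length k = 10.
k is even, so the fundamental solution of x^2 - 162y^2 = 1 is (p_{k-1}, q_{k-1}) = (p_9, q_9); compute convergents through index 9.
Convergents (p_i = a_i*p_{i-1} + p_{i-2}, q_i = a_i*q_{i-1} + q_{i-2} with p_{-2}=0, p_{-1}=1, q_{-2}=1, q_{-1}=0):
  i=0: a_0=12, p_0 = 12*1 + 0 = 12, q_0 = 12*0 + 1 = 1.
  i=1: a_1=1, p_1 = 1*12 + 1 = 13, q_1 = 1*1 + 0 = 1.
  i=2: a_2=2, p_2 = 2*13 + 12 = 38, q_2 = 2*1 + 1 = 3.
  i=3: a_3=1, p_3 = 1*38 + 13 = 51, q_3 = 1*3 + 1 = 4.
  i=4: a_4=2, p_4 = 2*51 + 38 = 140, q_4 = 2*4 + 3 = 11.
  i=5: a_5=12, p_5 = 12*140 + 51 = 1731, q_5 = 12*11 + 4 = 136.
  i=6: a_6=2, p_6 = 2*1731 + 140 = 3602, q_6 = 2*136 + 11 = 283.
  i=7: a_7=1, p_7 = 1*3602 + 1731 = 5333, q_7 = 1*283 + 136 = 419.
  i=8: a_8=2, p_8 = 2*5333 + 3602 = 14268, q_8 = 2*419 + 283 = 1121.
  i=9: a_9=1, p_9 = 1*14268 + 5333 = 19601, q_9 = 1*1121 + 419 = 1540.
Check: 19601^2 - 162*1540^2 = 384199201 - 384199200 = 1, so (x, y) = (19601, 1540) solves the equation, and by the theorem it is the least positive solution.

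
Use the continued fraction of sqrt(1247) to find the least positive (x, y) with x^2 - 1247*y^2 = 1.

First expand sqrt(1247) as a continued fraction. With x_i = (sqrt(1247) + m_i)/d_i and (m_0, d_0) = (0, 1): a_0 = floor(sqrt(1247)) = 35, since 35^2 = 1225 <= 1247 < 1296 = 36^2.
Iterate m_{i+1} = d_i*a_i - m_i, d_{i+1} = (1247 - m_{i+1}^2)/d_i, a_{i+1} = floor((a_0 + m_{i+1})/d_{i+1}):
  m_1 = 1*35 - 0 = 35, d_1 = (1247 - 35^2)/1 = 22/1 = 22, a_1 = floor((35 + 35)/22) = 3.
  m_2 = 22*3 - 35 = 31, d_2 = (1247 - 31^2)/22 = 286/22 = 13, a_2 = floor((35 + 31)/13) = 5.
  m_3 = 13*5 - 31 = 34, d_3 = (1247 - 34^2)/13 = 91/13 = 7, a_3 = floor((35 + 34)/7) = 9.
  m_4 = 7*9 - 34 = 29, d_4 = (1247 - 29^2)/7 = 406/7 = 58, a_4 = floor((35 + 29)/58) = 1.
  m_5 = 58*1 - 29 = 29, d_5 = (1247 - 29^2)/58 = 406/58 = 7, a_5 = floor((35 + 29)/7) = 9.
  m_6 = 7*9 - 29 = 34, d_6 = (1247 - 34^2)/7 = 91/7 = 13, a_6 = floor((35 + 34)/13) = 5.
  m_7 = 13*5 - 34 = 31, d_7 = (1247 - 31^2)/13 = 286/13 = 22, a_7 = floor((35 + 31)/22) = 3.
  m_8 = 22*3 - 31 = 35, d_8 = (1247 - 35^2)/22 = 22/22 = 1, a_8 = floor((35 + 35)/1) = 70.
  m_9 = 1*70 - 35 = 35, d_9 = (1247 - 35^2)/1 = 22/1 = 22: (m_9, d_9) = (m_1, d_1) = (35, 22), so from here the quotients repeat a_1, ..., a_8; the period length is 8.
So sqrt(1247) = [35; (3, 5, 9, 1, 9, 5, 3, 70)] with period length k = 8.
k is even, so the fundamental solution of x^2 - 1247y^2 = 1 is (p_{k-1}, q_{k-1}) = (p_7, q_7); compute convergents through index 7.
Convergents (p_i = a_i*p_{i-1} + p_{i-2}, q_i = a_i*q_{i-1} + q_{i-2} with p_{-2}=0, p_{-1}=1, q_{-2}=1, q_{-1}=0):
  i=0: a_0=35, p_0 = 35*1 + 0 = 35, q_0 = 35*0 + 1 = 1.
  i=1: a_1=3, p_1 = 3*35 + 1 = 106, q_1 = 3*1 + 0 = 3.
  i=2: a_2=5, p_2 = 5*106 + 35 = 565, q_2 = 5*3 + 1 = 16.
  i=3: a_3=9, p_3 = 9*565 + 106 = 5191, q_3 = 9*16 + 3 = 147.
  i=4: a_4=1, p_4 = 1*5191 + 565 = 5756, q_4 = 1*147 + 16 = 163.
  i=5: a_5=9, p_5 = 9*5756 + 5191 = 56995, q_5 = 9*163 + 147 = 1614.
  i=6: a_6=5, p_6 = 5*56995 + 5756 = 290731, q_6 = 5*1614 + 163 = 8233.
  i=7: a_7=3, p_7 = 3*290731 + 56995 = 929188, q_7 = 3*8233 + 1614 = 26313.
Check: 929188^2 - 1247*26313^2 = 863390339344 - 863390339343 = 1, so (x, y) = (929188, 26313) solves the equation, and by the theorem it is the least positive solution.

(x, y) = (929188, 26313)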